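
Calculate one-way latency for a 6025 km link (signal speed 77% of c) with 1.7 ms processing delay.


Speed = 0.77 * 3e5 km/s = 231000 km/s
Propagation delay = 6025 / 231000 = 0.0261 s = 26.0823 ms
Processing delay = 1.7 ms
Total one-way latency = 27.7823 ms


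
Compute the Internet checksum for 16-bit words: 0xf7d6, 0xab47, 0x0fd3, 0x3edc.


Sum all words (with carry folding):
+ 0xf7d6 = 0xf7d6
+ 0xab47 = 0xa31e
+ 0x0fd3 = 0xb2f1
+ 0x3edc = 0xf1cd
One's complement: ~0xf1cd
Checksum = 0x0e32


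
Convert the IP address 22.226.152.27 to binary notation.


22 = 00010110
226 = 11100010
152 = 10011000
27 = 00011011
Binary: 00010110.11100010.10011000.00011011


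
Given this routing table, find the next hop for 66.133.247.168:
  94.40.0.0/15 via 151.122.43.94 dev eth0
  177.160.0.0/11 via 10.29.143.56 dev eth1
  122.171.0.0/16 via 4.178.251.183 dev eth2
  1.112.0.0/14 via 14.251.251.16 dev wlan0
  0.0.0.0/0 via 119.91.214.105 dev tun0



Longest prefix match for 66.133.247.168:
  /15 94.40.0.0: no
  /11 177.160.0.0: no
  /16 122.171.0.0: no
  /14 1.112.0.0: no
  /0 0.0.0.0: MATCH
Selected: next-hop 119.91.214.105 via tun0 (matched /0)


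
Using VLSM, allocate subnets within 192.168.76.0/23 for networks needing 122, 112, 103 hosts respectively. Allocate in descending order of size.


122 hosts -> /25 (126 usable): 192.168.76.0/25
112 hosts -> /25 (126 usable): 192.168.76.128/25
103 hosts -> /25 (126 usable): 192.168.77.0/25
Allocation: 192.168.76.0/25 (122 hosts, 126 usable); 192.168.76.128/25 (112 hosts, 126 usable); 192.168.77.0/25 (103 hosts, 126 usable)


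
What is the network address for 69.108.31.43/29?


IP:   01000101.01101100.00011111.00101011
Mask: 11111111.11111111.11111111.11111000
AND operation:
Net:  01000101.01101100.00011111.00101000
Network: 69.108.31.40/29


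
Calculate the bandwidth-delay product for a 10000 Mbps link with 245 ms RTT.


BDP = bandwidth * RTT
= 10000 Mbps * 245 ms
= 10000 * 1e6 * 245 / 1000 bits
= 2450000000 bits
= 306250000 bytes
= 299072.2656 KB
BDP = 2450000000 bits (306250000 bytes)


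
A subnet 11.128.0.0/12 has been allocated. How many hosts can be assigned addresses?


Host bits = 32 - 12 = 20
Total addresses = 2^20 = 1048576
Usable = total - 2 (network and broadcast)
Usable hosts: 1048574


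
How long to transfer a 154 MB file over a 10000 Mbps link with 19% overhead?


Effective throughput = 10000 * (1 - 19/100) = 8100.0 Mbps
File size in Mb = 154 * 8 = 1232 Mb
Time = 1232 / 8100.0
Time = 0.1521 seconds


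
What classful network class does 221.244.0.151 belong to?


First octet: 221
Binary: 11011101
110xxxxx -> Class C (192-223)
Class C, default mask 255.255.255.0 (/24)


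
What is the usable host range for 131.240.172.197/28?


Network: 131.240.172.192
Broadcast: 131.240.172.207
First usable = network + 1
Last usable = broadcast - 1
Range: 131.240.172.193 to 131.240.172.206


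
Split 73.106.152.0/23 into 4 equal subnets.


New prefix = 23 + 2 = 25
Each subnet has 128 addresses
  73.106.152.0/25
  73.106.152.128/25
  73.106.153.0/25
  73.106.153.128/25
Subnets: 73.106.152.0/25, 73.106.152.128/25, 73.106.153.0/25, 73.106.153.128/25


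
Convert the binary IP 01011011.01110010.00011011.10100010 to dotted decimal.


01011011 = 91
01110010 = 114
00011011 = 27
10100010 = 162
IP: 91.114.27.162


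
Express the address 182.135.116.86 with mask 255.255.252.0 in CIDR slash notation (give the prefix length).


Binary: 11111111.11111111.11111100.00000000
Count leading 1s
Prefix: /22


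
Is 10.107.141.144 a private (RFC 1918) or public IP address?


RFC 1918 private ranges:
  10.0.0.0/8 (10.0.0.0 - 10.255.255.255)
  172.16.0.0/12 (172.16.0.0 - 172.31.255.255)
  192.168.0.0/16 (192.168.0.0 - 192.168.255.255)
Private (in 10.0.0.0/8)


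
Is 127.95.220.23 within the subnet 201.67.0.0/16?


Subnet network: 201.67.0.0
Test IP AND mask: 127.95.0.0
No, 127.95.220.23 is not in 201.67.0.0/16


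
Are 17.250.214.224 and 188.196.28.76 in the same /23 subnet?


Mask: 255.255.254.0
17.250.214.224 AND mask = 17.250.214.0
188.196.28.76 AND mask = 188.196.28.0
No, different subnets (17.250.214.0 vs 188.196.28.0)


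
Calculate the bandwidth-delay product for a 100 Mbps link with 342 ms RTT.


BDP = bandwidth * RTT
= 100 Mbps * 342 ms
= 100 * 1e6 * 342 / 1000 bits
= 34200000 bits
= 4275000 bytes
= 4174.8047 KB
BDP = 34200000 bits (4275000 bytes)


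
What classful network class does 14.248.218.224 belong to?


First octet: 14
Binary: 00001110
0xxxxxxx -> Class A (1-126)
Class A, default mask 255.0.0.0 (/8)


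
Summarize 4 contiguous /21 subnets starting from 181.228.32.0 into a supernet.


Original prefix: /21
Number of subnets: 4 = 2^2
New prefix = 21 - 2 = 19
Supernet: 181.228.32.0/19


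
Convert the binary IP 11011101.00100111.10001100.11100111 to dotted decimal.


11011101 = 221
00100111 = 39
10001100 = 140
11100111 = 231
IP: 221.39.140.231


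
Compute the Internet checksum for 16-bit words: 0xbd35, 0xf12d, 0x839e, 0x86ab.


Sum all words (with carry folding):
+ 0xbd35 = 0xbd35
+ 0xf12d = 0xae63
+ 0x839e = 0x3202
+ 0x86ab = 0xb8ad
One's complement: ~0xb8ad
Checksum = 0x4752


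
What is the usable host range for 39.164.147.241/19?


Network: 39.164.128.0
Broadcast: 39.164.159.255
First usable = network + 1
Last usable = broadcast - 1
Range: 39.164.128.1 to 39.164.159.254


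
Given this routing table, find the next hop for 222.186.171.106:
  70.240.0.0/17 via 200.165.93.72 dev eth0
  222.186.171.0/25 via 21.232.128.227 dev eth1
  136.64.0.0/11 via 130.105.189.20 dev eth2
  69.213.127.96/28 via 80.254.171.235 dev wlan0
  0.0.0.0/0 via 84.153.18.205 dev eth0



Longest prefix match for 222.186.171.106:
  /17 70.240.0.0: no
  /25 222.186.171.0: MATCH
  /11 136.64.0.0: no
  /28 69.213.127.96: no
  /0 0.0.0.0: MATCH
Selected: next-hop 21.232.128.227 via eth1 (matched /25)


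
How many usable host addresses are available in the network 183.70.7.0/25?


Host bits = 32 - 25 = 7
Total addresses = 2^7 = 128
Usable = total - 2 (network and broadcast)
Usable hosts: 126


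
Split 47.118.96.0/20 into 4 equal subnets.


New prefix = 20 + 2 = 22
Each subnet has 1024 addresses
  47.118.96.0/22
  47.118.100.0/22
  47.118.104.0/22
  47.118.108.0/22
Subnets: 47.118.96.0/22, 47.118.100.0/22, 47.118.104.0/22, 47.118.108.0/22


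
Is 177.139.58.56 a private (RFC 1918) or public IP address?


RFC 1918 private ranges:
  10.0.0.0/8 (10.0.0.0 - 10.255.255.255)
  172.16.0.0/12 (172.16.0.0 - 172.31.255.255)
  192.168.0.0/16 (192.168.0.0 - 192.168.255.255)
Public (not in any RFC 1918 range)


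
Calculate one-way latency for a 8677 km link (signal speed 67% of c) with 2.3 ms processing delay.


Speed = 0.67 * 3e5 km/s = 201000 km/s
Propagation delay = 8677 / 201000 = 0.0432 s = 43.1692 ms
Processing delay = 2.3 ms
Total one-way latency = 45.4692 ms


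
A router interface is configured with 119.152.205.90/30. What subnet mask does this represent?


/30 means 30 network bits, 2 host bits
Binary: 11111111111111111111111111111100
Mask: 255.255.255.252


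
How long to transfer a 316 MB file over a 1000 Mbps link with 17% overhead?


Effective throughput = 1000 * (1 - 17/100) = 830 Mbps
File size in Mb = 316 * 8 = 2528 Mb
Time = 2528 / 830
Time = 3.0458 seconds


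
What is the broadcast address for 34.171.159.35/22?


Network: 34.171.156.0/22
Host bits = 10
Set all host bits to 1:
Broadcast: 34.171.159.255


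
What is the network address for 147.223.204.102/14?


IP:   10010011.11011111.11001100.01100110
Mask: 11111111.11111100.00000000.00000000
AND operation:
Net:  10010011.11011100.00000000.00000000
Network: 147.220.0.0/14


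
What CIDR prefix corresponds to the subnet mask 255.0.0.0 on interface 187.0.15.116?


Binary: 11111111.00000000.00000000.00000000
Count leading 1s
Prefix: /8


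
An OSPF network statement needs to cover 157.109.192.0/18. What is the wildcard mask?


Subnet mask: 255.255.192.0
Wildcard = 255.255.255.255 - subnet mask
255 - 255 = 0
255 - 255 = 0
255 - 192 = 63
255 - 0 = 255
Wildcard: 0.0.63.255


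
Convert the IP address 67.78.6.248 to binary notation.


67 = 01000011
78 = 01001110
6 = 00000110
248 = 11111000
Binary: 01000011.01001110.00000110.11111000


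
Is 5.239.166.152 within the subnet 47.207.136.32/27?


Subnet network: 47.207.136.32
Test IP AND mask: 5.239.166.128
No, 5.239.166.152 is not in 47.207.136.32/27


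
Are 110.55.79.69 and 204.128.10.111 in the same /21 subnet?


Mask: 255.255.248.0
110.55.79.69 AND mask = 110.55.72.0
204.128.10.111 AND mask = 204.128.8.0
No, different subnets (110.55.72.0 vs 204.128.8.0)


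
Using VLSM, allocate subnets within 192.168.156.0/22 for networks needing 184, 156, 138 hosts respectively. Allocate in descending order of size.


184 hosts -> /24 (254 usable): 192.168.156.0/24
156 hosts -> /24 (254 usable): 192.168.157.0/24
138 hosts -> /24 (254 usable): 192.168.158.0/24
Allocation: 192.168.156.0/24 (184 hosts, 254 usable); 192.168.157.0/24 (156 hosts, 254 usable); 192.168.158.0/24 (138 hosts, 254 usable)


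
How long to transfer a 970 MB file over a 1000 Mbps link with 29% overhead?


Effective throughput = 1000 * (1 - 29/100) = 710 Mbps
File size in Mb = 970 * 8 = 7760 Mb
Time = 7760 / 710
Time = 10.9296 seconds


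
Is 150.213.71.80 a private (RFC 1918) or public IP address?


RFC 1918 private ranges:
  10.0.0.0/8 (10.0.0.0 - 10.255.255.255)
  172.16.0.0/12 (172.16.0.0 - 172.31.255.255)
  192.168.0.0/16 (192.168.0.0 - 192.168.255.255)
Public (not in any RFC 1918 range)


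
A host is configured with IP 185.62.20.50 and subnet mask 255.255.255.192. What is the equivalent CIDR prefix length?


Binary: 11111111.11111111.11111111.11000000
Count leading 1s
Prefix: /26


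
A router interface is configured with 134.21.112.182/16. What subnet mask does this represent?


/16 means 16 network bits, 16 host bits
Binary: 11111111111111110000000000000000
Mask: 255.255.0.0


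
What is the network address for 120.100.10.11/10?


IP:   01111000.01100100.00001010.00001011
Mask: 11111111.11000000.00000000.00000000
AND operation:
Net:  01111000.01000000.00000000.00000000
Network: 120.64.0.0/10


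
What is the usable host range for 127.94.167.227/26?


Network: 127.94.167.192
Broadcast: 127.94.167.255
First usable = network + 1
Last usable = broadcast - 1
Range: 127.94.167.193 to 127.94.167.254


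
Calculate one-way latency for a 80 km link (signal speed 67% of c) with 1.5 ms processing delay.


Speed = 0.67 * 3e5 km/s = 201000 km/s
Propagation delay = 80 / 201000 = 0.0004 s = 0.398 ms
Processing delay = 1.5 ms
Total one-way latency = 1.898 ms


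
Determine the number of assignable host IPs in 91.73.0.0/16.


Host bits = 32 - 16 = 16
Total addresses = 2^16 = 65536
Usable = total - 2 (network and broadcast)
Usable hosts: 65534


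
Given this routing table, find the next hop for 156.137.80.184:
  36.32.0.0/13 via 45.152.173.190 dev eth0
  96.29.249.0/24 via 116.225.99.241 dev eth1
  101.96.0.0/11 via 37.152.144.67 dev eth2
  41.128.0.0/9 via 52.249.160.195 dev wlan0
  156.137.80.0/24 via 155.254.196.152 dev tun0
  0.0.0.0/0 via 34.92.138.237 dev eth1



Longest prefix match for 156.137.80.184:
  /13 36.32.0.0: no
  /24 96.29.249.0: no
  /11 101.96.0.0: no
  /9 41.128.0.0: no
  /24 156.137.80.0: MATCH
  /0 0.0.0.0: MATCH
Selected: next-hop 155.254.196.152 via tun0 (matched /24)


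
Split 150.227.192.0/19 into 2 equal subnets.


New prefix = 19 + 1 = 20
Each subnet has 4096 addresses
  150.227.192.0/20
  150.227.208.0/20
Subnets: 150.227.192.0/20, 150.227.208.0/20


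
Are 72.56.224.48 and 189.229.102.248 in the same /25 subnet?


Mask: 255.255.255.128
72.56.224.48 AND mask = 72.56.224.0
189.229.102.248 AND mask = 189.229.102.128
No, different subnets (72.56.224.0 vs 189.229.102.128)


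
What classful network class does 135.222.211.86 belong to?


First octet: 135
Binary: 10000111
10xxxxxx -> Class B (128-191)
Class B, default mask 255.255.0.0 (/16)


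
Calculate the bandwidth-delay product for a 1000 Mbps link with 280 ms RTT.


BDP = bandwidth * RTT
= 1000 Mbps * 280 ms
= 1000 * 1e6 * 280 / 1000 bits
= 280000000 bits
= 35000000 bytes
= 34179.6875 KB
BDP = 280000000 bits (35000000 bytes)


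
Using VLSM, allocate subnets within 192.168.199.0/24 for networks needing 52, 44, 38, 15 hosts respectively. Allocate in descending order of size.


52 hosts -> /26 (62 usable): 192.168.199.0/26
44 hosts -> /26 (62 usable): 192.168.199.64/26
38 hosts -> /26 (62 usable): 192.168.199.128/26
15 hosts -> /27 (30 usable): 192.168.199.192/27
Allocation: 192.168.199.0/26 (52 hosts, 62 usable); 192.168.199.64/26 (44 hosts, 62 usable); 192.168.199.128/26 (38 hosts, 62 usable); 192.168.199.192/27 (15 hosts, 30 usable)


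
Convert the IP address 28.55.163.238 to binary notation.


28 = 00011100
55 = 00110111
163 = 10100011
238 = 11101110
Binary: 00011100.00110111.10100011.11101110


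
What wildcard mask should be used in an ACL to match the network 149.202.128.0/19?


Subnet mask: 255.255.224.0
Wildcard = 255.255.255.255 - subnet mask
255 - 255 = 0
255 - 255 = 0
255 - 224 = 31
255 - 0 = 255
Wildcard: 0.0.31.255


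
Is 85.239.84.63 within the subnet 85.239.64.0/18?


Subnet network: 85.239.64.0
Test IP AND mask: 85.239.64.0
Yes, 85.239.84.63 is in 85.239.64.0/18


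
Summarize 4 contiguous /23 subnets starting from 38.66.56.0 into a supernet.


Original prefix: /23
Number of subnets: 4 = 2^2
New prefix = 23 - 2 = 21
Supernet: 38.66.56.0/21


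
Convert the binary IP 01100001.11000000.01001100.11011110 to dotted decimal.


01100001 = 97
11000000 = 192
01001100 = 76
11011110 = 222
IP: 97.192.76.222


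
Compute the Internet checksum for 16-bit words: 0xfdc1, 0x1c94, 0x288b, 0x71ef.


Sum all words (with carry folding):
+ 0xfdc1 = 0xfdc1
+ 0x1c94 = 0x1a56
+ 0x288b = 0x42e1
+ 0x71ef = 0xb4d0
One's complement: ~0xb4d0
Checksum = 0x4b2f


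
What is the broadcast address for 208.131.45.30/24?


Network: 208.131.45.0/24
Host bits = 8
Set all host bits to 1:
Broadcast: 208.131.45.255


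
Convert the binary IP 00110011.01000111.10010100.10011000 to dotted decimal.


00110011 = 51
01000111 = 71
10010100 = 148
10011000 = 152
IP: 51.71.148.152


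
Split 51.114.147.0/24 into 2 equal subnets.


New prefix = 24 + 1 = 25
Each subnet has 128 addresses
  51.114.147.0/25
  51.114.147.128/25
Subnets: 51.114.147.0/25, 51.114.147.128/25


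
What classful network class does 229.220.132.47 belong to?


First octet: 229
Binary: 11100101
1110xxxx -> Class D (224-239)
Class D (multicast), default mask N/A


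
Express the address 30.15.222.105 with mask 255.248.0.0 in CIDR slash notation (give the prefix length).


Binary: 11111111.11111000.00000000.00000000
Count leading 1s
Prefix: /13


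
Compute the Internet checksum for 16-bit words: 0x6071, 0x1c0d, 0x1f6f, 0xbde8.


Sum all words (with carry folding):
+ 0x6071 = 0x6071
+ 0x1c0d = 0x7c7e
+ 0x1f6f = 0x9bed
+ 0xbde8 = 0x59d6
One's complement: ~0x59d6
Checksum = 0xa629


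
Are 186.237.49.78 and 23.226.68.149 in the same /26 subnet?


Mask: 255.255.255.192
186.237.49.78 AND mask = 186.237.49.64
23.226.68.149 AND mask = 23.226.68.128
No, different subnets (186.237.49.64 vs 23.226.68.128)


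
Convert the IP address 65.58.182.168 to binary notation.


65 = 01000001
58 = 00111010
182 = 10110110
168 = 10101000
Binary: 01000001.00111010.10110110.10101000


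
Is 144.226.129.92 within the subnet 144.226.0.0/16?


Subnet network: 144.226.0.0
Test IP AND mask: 144.226.0.0
Yes, 144.226.129.92 is in 144.226.0.0/16


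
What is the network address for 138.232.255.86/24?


IP:   10001010.11101000.11111111.01010110
Mask: 11111111.11111111.11111111.00000000
AND operation:
Net:  10001010.11101000.11111111.00000000
Network: 138.232.255.0/24


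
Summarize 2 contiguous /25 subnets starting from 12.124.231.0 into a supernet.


Original prefix: /25
Number of subnets: 2 = 2^1
New prefix = 25 - 1 = 24
Supernet: 12.124.231.0/24


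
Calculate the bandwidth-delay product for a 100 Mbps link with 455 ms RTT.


BDP = bandwidth * RTT
= 100 Mbps * 455 ms
= 100 * 1e6 * 455 / 1000 bits
= 45500000 bits
= 5687500 bytes
= 5554.1992 KB
BDP = 45500000 bits (5687500 bytes)


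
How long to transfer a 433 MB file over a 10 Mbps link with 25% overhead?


Effective throughput = 10 * (1 - 25/100) = 7.5 Mbps
File size in Mb = 433 * 8 = 3464 Mb
Time = 3464 / 7.5
Time = 461.8667 seconds


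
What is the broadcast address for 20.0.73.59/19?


Network: 20.0.64.0/19
Host bits = 13
Set all host bits to 1:
Broadcast: 20.0.95.255


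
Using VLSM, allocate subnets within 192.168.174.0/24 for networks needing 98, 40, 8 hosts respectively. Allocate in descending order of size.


98 hosts -> /25 (126 usable): 192.168.174.0/25
40 hosts -> /26 (62 usable): 192.168.174.128/26
8 hosts -> /28 (14 usable): 192.168.174.192/28
Allocation: 192.168.174.0/25 (98 hosts, 126 usable); 192.168.174.128/26 (40 hosts, 62 usable); 192.168.174.192/28 (8 hosts, 14 usable)


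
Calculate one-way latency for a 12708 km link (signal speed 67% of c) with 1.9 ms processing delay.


Speed = 0.67 * 3e5 km/s = 201000 km/s
Propagation delay = 12708 / 201000 = 0.0632 s = 63.2239 ms
Processing delay = 1.9 ms
Total one-way latency = 65.1239 ms


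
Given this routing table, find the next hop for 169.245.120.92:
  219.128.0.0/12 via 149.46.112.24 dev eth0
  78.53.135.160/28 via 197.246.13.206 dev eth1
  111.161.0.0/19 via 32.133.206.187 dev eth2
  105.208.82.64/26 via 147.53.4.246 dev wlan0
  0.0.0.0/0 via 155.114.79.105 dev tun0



Longest prefix match for 169.245.120.92:
  /12 219.128.0.0: no
  /28 78.53.135.160: no
  /19 111.161.0.0: no
  /26 105.208.82.64: no
  /0 0.0.0.0: MATCH
Selected: next-hop 155.114.79.105 via tun0 (matched /0)


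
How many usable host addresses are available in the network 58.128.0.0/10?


Host bits = 32 - 10 = 22
Total addresses = 2^22 = 4194304
Usable = total - 2 (network and broadcast)
Usable hosts: 4194302


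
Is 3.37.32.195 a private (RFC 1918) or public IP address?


RFC 1918 private ranges:
  10.0.0.0/8 (10.0.0.0 - 10.255.255.255)
  172.16.0.0/12 (172.16.0.0 - 172.31.255.255)
  192.168.0.0/16 (192.168.0.0 - 192.168.255.255)
Public (not in any RFC 1918 range)


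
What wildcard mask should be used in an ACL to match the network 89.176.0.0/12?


Subnet mask: 255.240.0.0
Wildcard = 255.255.255.255 - subnet mask
255 - 255 = 0
255 - 240 = 15
255 - 0 = 255
255 - 0 = 255
Wildcard: 0.15.255.255


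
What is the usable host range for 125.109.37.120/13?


Network: 125.104.0.0
Broadcast: 125.111.255.255
First usable = network + 1
Last usable = broadcast - 1
Range: 125.104.0.1 to 125.111.255.254


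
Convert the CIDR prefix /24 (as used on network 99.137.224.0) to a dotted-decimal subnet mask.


/24 means 24 network bits, 8 host bits
Binary: 11111111111111111111111100000000
Mask: 255.255.255.0


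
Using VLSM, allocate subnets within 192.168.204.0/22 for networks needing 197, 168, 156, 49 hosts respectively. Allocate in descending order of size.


197 hosts -> /24 (254 usable): 192.168.204.0/24
168 hosts -> /24 (254 usable): 192.168.205.0/24
156 hosts -> /24 (254 usable): 192.168.206.0/24
49 hosts -> /26 (62 usable): 192.168.207.0/26
Allocation: 192.168.204.0/24 (197 hosts, 254 usable); 192.168.205.0/24 (168 hosts, 254 usable); 192.168.206.0/24 (156 hosts, 254 usable); 192.168.207.0/26 (49 hosts, 62 usable)


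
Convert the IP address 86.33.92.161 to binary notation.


86 = 01010110
33 = 00100001
92 = 01011100
161 = 10100001
Binary: 01010110.00100001.01011100.10100001


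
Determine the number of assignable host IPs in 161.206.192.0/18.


Host bits = 32 - 18 = 14
Total addresses = 2^14 = 16384
Usable = total - 2 (network and broadcast)
Usable hosts: 16382


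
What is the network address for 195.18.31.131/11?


IP:   11000011.00010010.00011111.10000011
Mask: 11111111.11100000.00000000.00000000
AND operation:
Net:  11000011.00000000.00000000.00000000
Network: 195.0.0.0/11


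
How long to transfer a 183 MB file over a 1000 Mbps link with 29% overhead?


Effective throughput = 1000 * (1 - 29/100) = 710 Mbps
File size in Mb = 183 * 8 = 1464 Mb
Time = 1464 / 710
Time = 2.062 seconds


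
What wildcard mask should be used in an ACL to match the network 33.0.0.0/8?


Subnet mask: 255.0.0.0
Wildcard = 255.255.255.255 - subnet mask
255 - 255 = 0
255 - 0 = 255
255 - 0 = 255
255 - 0 = 255
Wildcard: 0.255.255.255


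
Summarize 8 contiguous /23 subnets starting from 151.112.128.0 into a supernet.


Original prefix: /23
Number of subnets: 8 = 2^3
New prefix = 23 - 3 = 20
Supernet: 151.112.128.0/20


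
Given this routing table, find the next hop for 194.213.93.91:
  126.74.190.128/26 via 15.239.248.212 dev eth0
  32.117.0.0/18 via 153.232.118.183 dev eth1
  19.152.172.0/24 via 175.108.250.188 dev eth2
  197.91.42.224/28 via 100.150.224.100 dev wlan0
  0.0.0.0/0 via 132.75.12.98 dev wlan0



Longest prefix match for 194.213.93.91:
  /26 126.74.190.128: no
  /18 32.117.0.0: no
  /24 19.152.172.0: no
  /28 197.91.42.224: no
  /0 0.0.0.0: MATCH
Selected: next-hop 132.75.12.98 via wlan0 (matched /0)


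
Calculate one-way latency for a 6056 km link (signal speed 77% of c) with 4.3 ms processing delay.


Speed = 0.77 * 3e5 km/s = 231000 km/s
Propagation delay = 6056 / 231000 = 0.0262 s = 26.2165 ms
Processing delay = 4.3 ms
Total one-way latency = 30.5165 ms


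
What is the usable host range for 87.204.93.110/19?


Network: 87.204.64.0
Broadcast: 87.204.95.255
First usable = network + 1
Last usable = broadcast - 1
Range: 87.204.64.1 to 87.204.95.254


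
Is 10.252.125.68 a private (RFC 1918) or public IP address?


RFC 1918 private ranges:
  10.0.0.0/8 (10.0.0.0 - 10.255.255.255)
  172.16.0.0/12 (172.16.0.0 - 172.31.255.255)
  192.168.0.0/16 (192.168.0.0 - 192.168.255.255)
Private (in 10.0.0.0/8)


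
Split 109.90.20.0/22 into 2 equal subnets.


New prefix = 22 + 1 = 23
Each subnet has 512 addresses
  109.90.20.0/23
  109.90.22.0/23
Subnets: 109.90.20.0/23, 109.90.22.0/23


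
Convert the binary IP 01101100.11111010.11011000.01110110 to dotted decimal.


01101100 = 108
11111010 = 250
11011000 = 216
01110110 = 118
IP: 108.250.216.118


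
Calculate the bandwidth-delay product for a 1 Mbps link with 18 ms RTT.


BDP = bandwidth * RTT
= 1 Mbps * 18 ms
= 1 * 1e6 * 18 / 1000 bits
= 18000 bits
= 2250 bytes
= 2.1973 KB
BDP = 18000 bits (2250 bytes)


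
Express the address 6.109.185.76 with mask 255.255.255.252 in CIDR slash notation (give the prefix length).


Binary: 11111111.11111111.11111111.11111100
Count leading 1s
Prefix: /30


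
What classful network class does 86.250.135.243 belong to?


First octet: 86
Binary: 01010110
0xxxxxxx -> Class A (1-126)
Class A, default mask 255.0.0.0 (/8)


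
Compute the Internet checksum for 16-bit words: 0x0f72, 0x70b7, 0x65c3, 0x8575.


Sum all words (with carry folding):
+ 0x0f72 = 0x0f72
+ 0x70b7 = 0x8029
+ 0x65c3 = 0xe5ec
+ 0x8575 = 0x6b62
One's complement: ~0x6b62
Checksum = 0x949d


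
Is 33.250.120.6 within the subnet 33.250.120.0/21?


Subnet network: 33.250.120.0
Test IP AND mask: 33.250.120.0
Yes, 33.250.120.6 is in 33.250.120.0/21


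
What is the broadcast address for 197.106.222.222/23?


Network: 197.106.222.0/23
Host bits = 9
Set all host bits to 1:
Broadcast: 197.106.223.255


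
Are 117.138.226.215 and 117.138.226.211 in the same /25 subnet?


Mask: 255.255.255.128
117.138.226.215 AND mask = 117.138.226.128
117.138.226.211 AND mask = 117.138.226.128
Yes, same subnet (117.138.226.128)


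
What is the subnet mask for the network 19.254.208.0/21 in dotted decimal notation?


/21 means 21 network bits, 11 host bits
Binary: 11111111111111111111100000000000
Mask: 255.255.248.0


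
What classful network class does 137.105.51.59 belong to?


First octet: 137
Binary: 10001001
10xxxxxx -> Class B (128-191)
Class B, default mask 255.255.0.0 (/16)


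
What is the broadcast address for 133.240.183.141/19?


Network: 133.240.160.0/19
Host bits = 13
Set all host bits to 1:
Broadcast: 133.240.191.255


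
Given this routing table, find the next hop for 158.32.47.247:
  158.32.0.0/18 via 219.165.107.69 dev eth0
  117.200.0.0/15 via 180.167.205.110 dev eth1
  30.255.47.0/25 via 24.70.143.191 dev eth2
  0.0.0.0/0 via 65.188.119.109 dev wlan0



Longest prefix match for 158.32.47.247:
  /18 158.32.0.0: MATCH
  /15 117.200.0.0: no
  /25 30.255.47.0: no
  /0 0.0.0.0: MATCH
Selected: next-hop 219.165.107.69 via eth0 (matched /18)


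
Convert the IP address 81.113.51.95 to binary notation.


81 = 01010001
113 = 01110001
51 = 00110011
95 = 01011111
Binary: 01010001.01110001.00110011.01011111


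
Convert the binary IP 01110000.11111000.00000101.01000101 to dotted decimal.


01110000 = 112
11111000 = 248
00000101 = 5
01000101 = 69
IP: 112.248.5.69


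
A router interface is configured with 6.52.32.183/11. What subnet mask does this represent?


/11 means 11 network bits, 21 host bits
Binary: 11111111111000000000000000000000
Mask: 255.224.0.0


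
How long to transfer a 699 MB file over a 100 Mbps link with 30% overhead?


Effective throughput = 100 * (1 - 30/100) = 70 Mbps
File size in Mb = 699 * 8 = 5592 Mb
Time = 5592 / 70
Time = 79.8857 seconds


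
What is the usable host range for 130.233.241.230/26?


Network: 130.233.241.192
Broadcast: 130.233.241.255
First usable = network + 1
Last usable = broadcast - 1
Range: 130.233.241.193 to 130.233.241.254


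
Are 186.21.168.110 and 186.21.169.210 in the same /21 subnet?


Mask: 255.255.248.0
186.21.168.110 AND mask = 186.21.168.0
186.21.169.210 AND mask = 186.21.168.0
Yes, same subnet (186.21.168.0)


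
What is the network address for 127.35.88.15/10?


IP:   01111111.00100011.01011000.00001111
Mask: 11111111.11000000.00000000.00000000
AND operation:
Net:  01111111.00000000.00000000.00000000
Network: 127.0.0.0/10


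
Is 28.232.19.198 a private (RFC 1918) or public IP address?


RFC 1918 private ranges:
  10.0.0.0/8 (10.0.0.0 - 10.255.255.255)
  172.16.0.0/12 (172.16.0.0 - 172.31.255.255)
  192.168.0.0/16 (192.168.0.0 - 192.168.255.255)
Public (not in any RFC 1918 range)


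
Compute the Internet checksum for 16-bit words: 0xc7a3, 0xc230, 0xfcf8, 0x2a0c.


Sum all words (with carry folding):
+ 0xc7a3 = 0xc7a3
+ 0xc230 = 0x89d4
+ 0xfcf8 = 0x86cd
+ 0x2a0c = 0xb0d9
One's complement: ~0xb0d9
Checksum = 0x4f26


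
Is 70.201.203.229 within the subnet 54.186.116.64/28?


Subnet network: 54.186.116.64
Test IP AND mask: 70.201.203.224
No, 70.201.203.229 is not in 54.186.116.64/28


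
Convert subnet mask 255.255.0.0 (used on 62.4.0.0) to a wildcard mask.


Subnet mask: 255.255.0.0
Wildcard = 255.255.255.255 - subnet mask
255 - 255 = 0
255 - 255 = 0
255 - 0 = 255
255 - 0 = 255
Wildcard: 0.0.255.255


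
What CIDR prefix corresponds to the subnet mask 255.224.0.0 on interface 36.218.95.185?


Binary: 11111111.11100000.00000000.00000000
Count leading 1s
Prefix: /11


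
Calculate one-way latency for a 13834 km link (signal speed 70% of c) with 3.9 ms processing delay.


Speed = 0.7 * 3e5 km/s = 210000 km/s
Propagation delay = 13834 / 210000 = 0.0659 s = 65.8762 ms
Processing delay = 3.9 ms
Total one-way latency = 69.7762 ms


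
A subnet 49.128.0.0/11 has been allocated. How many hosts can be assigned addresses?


Host bits = 32 - 11 = 21
Total addresses = 2^21 = 2097152
Usable = total - 2 (network and broadcast)
Usable hosts: 2097150


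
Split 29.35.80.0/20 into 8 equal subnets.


New prefix = 20 + 3 = 23
Each subnet has 512 addresses
  29.35.80.0/23
  29.35.82.0/23
  29.35.84.0/23
  29.35.86.0/23
  29.35.88.0/23
  29.35.90.0/23
  29.35.92.0/23
  29.35.94.0/23
Subnets: 29.35.80.0/23, 29.35.82.0/23, 29.35.84.0/23, 29.35.86.0/23, 29.35.88.0/23, 29.35.90.0/23, 29.35.92.0/23, 29.35.94.0/23


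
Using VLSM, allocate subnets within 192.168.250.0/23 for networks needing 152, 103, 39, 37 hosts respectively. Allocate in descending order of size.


152 hosts -> /24 (254 usable): 192.168.250.0/24
103 hosts -> /25 (126 usable): 192.168.251.0/25
39 hosts -> /26 (62 usable): 192.168.251.128/26
37 hosts -> /26 (62 usable): 192.168.251.192/26
Allocation: 192.168.250.0/24 (152 hosts, 254 usable); 192.168.251.0/25 (103 hosts, 126 usable); 192.168.251.128/26 (39 hosts, 62 usable); 192.168.251.192/26 (37 hosts, 62 usable)


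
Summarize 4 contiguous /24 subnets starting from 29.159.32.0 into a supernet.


Original prefix: /24
Number of subnets: 4 = 2^2
New prefix = 24 - 2 = 22
Supernet: 29.159.32.0/22


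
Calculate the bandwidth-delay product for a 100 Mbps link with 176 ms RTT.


BDP = bandwidth * RTT
= 100 Mbps * 176 ms
= 100 * 1e6 * 176 / 1000 bits
= 17600000 bits
= 2200000 bytes
= 2148.4375 KB
BDP = 17600000 bits (2200000 bytes)


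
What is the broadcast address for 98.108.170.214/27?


Network: 98.108.170.192/27
Host bits = 5
Set all host bits to 1:
Broadcast: 98.108.170.223


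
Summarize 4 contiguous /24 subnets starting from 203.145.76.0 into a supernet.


Original prefix: /24
Number of subnets: 4 = 2^2
New prefix = 24 - 2 = 22
Supernet: 203.145.76.0/22


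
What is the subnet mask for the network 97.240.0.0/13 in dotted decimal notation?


/13 means 13 network bits, 19 host bits
Binary: 11111111111110000000000000000000
Mask: 255.248.0.0


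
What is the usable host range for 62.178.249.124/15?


Network: 62.178.0.0
Broadcast: 62.179.255.255
First usable = network + 1
Last usable = broadcast - 1
Range: 62.178.0.1 to 62.179.255.254


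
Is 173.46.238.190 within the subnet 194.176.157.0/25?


Subnet network: 194.176.157.0
Test IP AND mask: 173.46.238.128
No, 173.46.238.190 is not in 194.176.157.0/25


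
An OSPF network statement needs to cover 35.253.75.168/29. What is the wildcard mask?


Subnet mask: 255.255.255.248
Wildcard = 255.255.255.255 - subnet mask
255 - 255 = 0
255 - 255 = 0
255 - 255 = 0
255 - 248 = 7
Wildcard: 0.0.0.7


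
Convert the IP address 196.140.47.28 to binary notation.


196 = 11000100
140 = 10001100
47 = 00101111
28 = 00011100
Binary: 11000100.10001100.00101111.00011100


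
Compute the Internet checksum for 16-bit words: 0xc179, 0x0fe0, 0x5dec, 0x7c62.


Sum all words (with carry folding):
+ 0xc179 = 0xc179
+ 0x0fe0 = 0xd159
+ 0x5dec = 0x2f46
+ 0x7c62 = 0xaba8
One's complement: ~0xaba8
Checksum = 0x5457


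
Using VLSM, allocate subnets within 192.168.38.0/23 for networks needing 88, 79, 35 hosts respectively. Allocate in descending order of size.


88 hosts -> /25 (126 usable): 192.168.38.0/25
79 hosts -> /25 (126 usable): 192.168.38.128/25
35 hosts -> /26 (62 usable): 192.168.39.0/26
Allocation: 192.168.38.0/25 (88 hosts, 126 usable); 192.168.38.128/25 (79 hosts, 126 usable); 192.168.39.0/26 (35 hosts, 62 usable)


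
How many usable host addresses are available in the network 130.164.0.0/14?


Host bits = 32 - 14 = 18
Total addresses = 2^18 = 262144
Usable = total - 2 (network and broadcast)
Usable hosts: 262142


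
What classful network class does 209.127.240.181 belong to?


First octet: 209
Binary: 11010001
110xxxxx -> Class C (192-223)
Class C, default mask 255.255.255.0 (/24)


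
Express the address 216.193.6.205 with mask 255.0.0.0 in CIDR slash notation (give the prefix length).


Binary: 11111111.00000000.00000000.00000000
Count leading 1s
Prefix: /8


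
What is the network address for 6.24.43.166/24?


IP:   00000110.00011000.00101011.10100110
Mask: 11111111.11111111.11111111.00000000
AND operation:
Net:  00000110.00011000.00101011.00000000
Network: 6.24.43.0/24


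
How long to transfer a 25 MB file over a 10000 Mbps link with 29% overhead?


Effective throughput = 10000 * (1 - 29/100) = 7100 Mbps
File size in Mb = 25 * 8 = 200 Mb
Time = 200 / 7100
Time = 0.0282 seconds


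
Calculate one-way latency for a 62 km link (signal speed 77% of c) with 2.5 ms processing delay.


Speed = 0.77 * 3e5 km/s = 231000 km/s
Propagation delay = 62 / 231000 = 0.0003 s = 0.2684 ms
Processing delay = 2.5 ms
Total one-way latency = 2.7684 ms


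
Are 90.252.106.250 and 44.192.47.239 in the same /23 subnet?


Mask: 255.255.254.0
90.252.106.250 AND mask = 90.252.106.0
44.192.47.239 AND mask = 44.192.46.0
No, different subnets (90.252.106.0 vs 44.192.46.0)


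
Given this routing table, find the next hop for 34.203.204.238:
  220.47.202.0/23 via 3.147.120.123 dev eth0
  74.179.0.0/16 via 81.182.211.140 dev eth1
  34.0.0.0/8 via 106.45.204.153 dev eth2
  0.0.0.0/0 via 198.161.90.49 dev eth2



Longest prefix match for 34.203.204.238:
  /23 220.47.202.0: no
  /16 74.179.0.0: no
  /8 34.0.0.0: MATCH
  /0 0.0.0.0: MATCH
Selected: next-hop 106.45.204.153 via eth2 (matched /8)


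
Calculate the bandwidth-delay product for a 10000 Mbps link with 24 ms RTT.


BDP = bandwidth * RTT
= 10000 Mbps * 24 ms
= 10000 * 1e6 * 24 / 1000 bits
= 240000000 bits
= 30000000 bytes
= 29296.875 KB
BDP = 240000000 bits (30000000 bytes)


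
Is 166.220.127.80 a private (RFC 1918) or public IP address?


RFC 1918 private ranges:
  10.0.0.0/8 (10.0.0.0 - 10.255.255.255)
  172.16.0.0/12 (172.16.0.0 - 172.31.255.255)
  192.168.0.0/16 (192.168.0.0 - 192.168.255.255)
Public (not in any RFC 1918 range)


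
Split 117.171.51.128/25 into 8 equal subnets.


New prefix = 25 + 3 = 28
Each subnet has 16 addresses
  117.171.51.128/28
  117.171.51.144/28
  117.171.51.160/28
  117.171.51.176/28
  117.171.51.192/28
  117.171.51.208/28
  117.171.51.224/28
  117.171.51.240/28
Subnets: 117.171.51.128/28, 117.171.51.144/28, 117.171.51.160/28, 117.171.51.176/28, 117.171.51.192/28, 117.171.51.208/28, 117.171.51.224/28, 117.171.51.240/28


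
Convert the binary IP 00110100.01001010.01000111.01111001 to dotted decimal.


00110100 = 52
01001010 = 74
01000111 = 71
01111001 = 121
IP: 52.74.71.121


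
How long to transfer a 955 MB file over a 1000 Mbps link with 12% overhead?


Effective throughput = 1000 * (1 - 12/100) = 880 Mbps
File size in Mb = 955 * 8 = 7640 Mb
Time = 7640 / 880
Time = 8.6818 seconds


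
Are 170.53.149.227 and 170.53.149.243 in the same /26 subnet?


Mask: 255.255.255.192
170.53.149.227 AND mask = 170.53.149.192
170.53.149.243 AND mask = 170.53.149.192
Yes, same subnet (170.53.149.192)


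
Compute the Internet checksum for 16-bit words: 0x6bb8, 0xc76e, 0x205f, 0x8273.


Sum all words (with carry folding):
+ 0x6bb8 = 0x6bb8
+ 0xc76e = 0x3327
+ 0x205f = 0x5386
+ 0x8273 = 0xd5f9
One's complement: ~0xd5f9
Checksum = 0x2a06


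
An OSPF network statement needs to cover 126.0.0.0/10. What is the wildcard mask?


Subnet mask: 255.192.0.0
Wildcard = 255.255.255.255 - subnet mask
255 - 255 = 0
255 - 192 = 63
255 - 0 = 255
255 - 0 = 255
Wildcard: 0.63.255.255


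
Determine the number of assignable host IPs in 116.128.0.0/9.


Host bits = 32 - 9 = 23
Total addresses = 2^23 = 8388608
Usable = total - 2 (network and broadcast)
Usable hosts: 8388606


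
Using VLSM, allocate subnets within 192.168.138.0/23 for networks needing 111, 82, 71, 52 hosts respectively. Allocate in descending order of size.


111 hosts -> /25 (126 usable): 192.168.138.0/25
82 hosts -> /25 (126 usable): 192.168.138.128/25
71 hosts -> /25 (126 usable): 192.168.139.0/25
52 hosts -> /26 (62 usable): 192.168.139.128/26
Allocation: 192.168.138.0/25 (111 hosts, 126 usable); 192.168.138.128/25 (82 hosts, 126 usable); 192.168.139.0/25 (71 hosts, 126 usable); 192.168.139.128/26 (52 hosts, 62 usable)


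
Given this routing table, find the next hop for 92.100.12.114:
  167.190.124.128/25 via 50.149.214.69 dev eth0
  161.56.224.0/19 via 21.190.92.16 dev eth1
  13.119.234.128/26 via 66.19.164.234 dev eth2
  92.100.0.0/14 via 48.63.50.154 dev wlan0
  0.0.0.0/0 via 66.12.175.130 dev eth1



Longest prefix match for 92.100.12.114:
  /25 167.190.124.128: no
  /19 161.56.224.0: no
  /26 13.119.234.128: no
  /14 92.100.0.0: MATCH
  /0 0.0.0.0: MATCH
Selected: next-hop 48.63.50.154 via wlan0 (matched /14)


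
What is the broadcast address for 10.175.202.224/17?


Network: 10.175.128.0/17
Host bits = 15
Set all host bits to 1:
Broadcast: 10.175.255.255


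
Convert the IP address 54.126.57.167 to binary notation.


54 = 00110110
126 = 01111110
57 = 00111001
167 = 10100111
Binary: 00110110.01111110.00111001.10100111


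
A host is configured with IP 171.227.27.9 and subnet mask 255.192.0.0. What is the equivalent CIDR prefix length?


Binary: 11111111.11000000.00000000.00000000
Count leading 1s
Prefix: /10


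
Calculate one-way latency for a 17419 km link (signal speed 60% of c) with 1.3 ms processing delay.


Speed = 0.6 * 3e5 km/s = 180000 km/s
Propagation delay = 17419 / 180000 = 0.0968 s = 96.7722 ms
Processing delay = 1.3 ms
Total one-way latency = 98.0722 ms


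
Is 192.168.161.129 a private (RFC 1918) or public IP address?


RFC 1918 private ranges:
  10.0.0.0/8 (10.0.0.0 - 10.255.255.255)
  172.16.0.0/12 (172.16.0.0 - 172.31.255.255)
  192.168.0.0/16 (192.168.0.0 - 192.168.255.255)
Private (in 192.168.0.0/16)


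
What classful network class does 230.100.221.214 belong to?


First octet: 230
Binary: 11100110
1110xxxx -> Class D (224-239)
Class D (multicast), default mask N/A


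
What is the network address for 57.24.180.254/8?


IP:   00111001.00011000.10110100.11111110
Mask: 11111111.00000000.00000000.00000000
AND operation:
Net:  00111001.00000000.00000000.00000000
Network: 57.0.0.0/8


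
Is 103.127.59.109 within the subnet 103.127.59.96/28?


Subnet network: 103.127.59.96
Test IP AND mask: 103.127.59.96
Yes, 103.127.59.109 is in 103.127.59.96/28


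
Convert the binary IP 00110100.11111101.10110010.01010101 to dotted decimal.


00110100 = 52
11111101 = 253
10110010 = 178
01010101 = 85
IP: 52.253.178.85


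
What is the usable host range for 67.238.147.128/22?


Network: 67.238.144.0
Broadcast: 67.238.147.255
First usable = network + 1
Last usable = broadcast - 1
Range: 67.238.144.1 to 67.238.147.254


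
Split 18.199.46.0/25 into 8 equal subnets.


New prefix = 25 + 3 = 28
Each subnet has 16 addresses
  18.199.46.0/28
  18.199.46.16/28
  18.199.46.32/28
  18.199.46.48/28
  18.199.46.64/28
  18.199.46.80/28
  18.199.46.96/28
  18.199.46.112/28
Subnets: 18.199.46.0/28, 18.199.46.16/28, 18.199.46.32/28, 18.199.46.48/28, 18.199.46.64/28, 18.199.46.80/28, 18.199.46.96/28, 18.199.46.112/28


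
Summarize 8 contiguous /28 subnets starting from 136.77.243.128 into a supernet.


Original prefix: /28
Number of subnets: 8 = 2^3
New prefix = 28 - 3 = 25
Supernet: 136.77.243.128/25


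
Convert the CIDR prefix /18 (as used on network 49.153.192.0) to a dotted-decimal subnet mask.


/18 means 18 network bits, 14 host bits
Binary: 11111111111111111100000000000000
Mask: 255.255.192.0


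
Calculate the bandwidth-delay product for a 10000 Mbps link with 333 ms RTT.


BDP = bandwidth * RTT
= 10000 Mbps * 333 ms
= 10000 * 1e6 * 333 / 1000 bits
= 3330000000 bits
= 416250000 bytes
= 406494.1406 KB
BDP = 3330000000 bits (416250000 bytes)


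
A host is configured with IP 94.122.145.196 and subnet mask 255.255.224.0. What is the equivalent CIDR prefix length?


Binary: 11111111.11111111.11100000.00000000
Count leading 1s
Prefix: /19


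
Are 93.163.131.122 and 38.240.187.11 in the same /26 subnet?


Mask: 255.255.255.192
93.163.131.122 AND mask = 93.163.131.64
38.240.187.11 AND mask = 38.240.187.0
No, different subnets (93.163.131.64 vs 38.240.187.0)
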